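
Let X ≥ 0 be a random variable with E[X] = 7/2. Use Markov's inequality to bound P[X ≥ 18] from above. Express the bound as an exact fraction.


μ = E[X] = 7/2, a = 18.
Markov: P[X ≥ 18] ≤ μ/a = (7/2)/18 = 7/36.
Numerically: ≈ 0.194444.
(Since a = 18 > μ = 3.500000, the bound 7/36 is < 1 and informative.)

P[X ≥ 18] ≤ 7/36 ≈ 0.194444.


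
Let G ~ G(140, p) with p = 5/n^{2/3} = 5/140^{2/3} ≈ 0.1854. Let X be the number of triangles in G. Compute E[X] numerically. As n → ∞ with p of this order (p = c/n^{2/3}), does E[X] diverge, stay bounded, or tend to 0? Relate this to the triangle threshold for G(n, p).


Number of potential triangles: C(140, 3) = 447580.
Each occurs with probability p³ ≈ (0.1854)³ ≈ 6.377551e-03.
By linearity: E[X] = C(140, 3)·p³ ≈ 447580 · 6.377551e-03 ≈ 2854.4643.
Since α = 2/3 < 1, p = c/n^{2/3} ≫ 1/n is above the triangle threshold p ~ 1/n. Asymptotically E[X] ~ (c³/6)·n^{3(1−α)} = (5³/6)·n^{1} → ∞; triangles are abundant w.h.p.

E[X] ≈ 2854.4643; in regime p = Θ(1/n^{2/3}) E[X] diverges (above the triangle threshold p ~ 1/n).


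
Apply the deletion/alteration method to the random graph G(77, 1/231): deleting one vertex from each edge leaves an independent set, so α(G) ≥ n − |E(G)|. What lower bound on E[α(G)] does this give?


E[|E(G)|] = C(77, 2)·p = 2926 · (1/231) = 38/3.
E[α(G)] ≥ n − E[|E(G)|] = 77 − 38/3 = 193/3.
Numerically: ≈ 64.333.
(This is only a lower bound; the true E[α(G)] may be larger.)

E[α(G)] ≥ 193/3 ≈ 64.333.


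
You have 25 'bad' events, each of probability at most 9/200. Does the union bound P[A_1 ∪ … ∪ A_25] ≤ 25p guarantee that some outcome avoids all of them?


Union bound: P[∪_{i=1}^{25} A_i] ≤ Σ_i P[A_i] ≤ 25·p = 25·(9/200) = 9/8.
Numerically: 9/8 ≈ 1.125.
Is 9/8 < 1? NO.
Since the bound 9/8 is ≥ 1, the union bound is uninformative here; it does NOT by itself certify existence.

25·p = 9/8 ≈ 1.125; existence NOT certified by the union bound.


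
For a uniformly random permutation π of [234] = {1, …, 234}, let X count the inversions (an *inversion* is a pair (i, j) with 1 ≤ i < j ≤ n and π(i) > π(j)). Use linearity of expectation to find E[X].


Write X = Σ X_I over the C(234, 2) = 27261 pairs i < j, with X_I the indicator of one inversion.
There are 27261 indicators.
For each fixed pair i < j, the values π(i) and π(j) are two distinct elements of {1, …, 234} in uniformly random order; by symmetry P[π(i) > π(j)] = 1/2.
By linearity: E[X] = 27261 · (1/2) = C(234, 2) · (1/2) = 27261/2 = 27261/2 ≈ 13630.500.

E[X] = 27261/2 = 13630.500.


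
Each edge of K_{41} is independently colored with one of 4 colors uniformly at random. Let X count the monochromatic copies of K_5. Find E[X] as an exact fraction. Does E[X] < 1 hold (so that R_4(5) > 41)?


E[X] = C(41, 5) · 4^{1 − 10} = 749398 · 4^{−9} = 749398/262144.
As a reduced fraction: E[X] = 374699/131072 ≈ 2.8587265.
Is E[X] < 1? NO.
Since E[X] ≥ 1, the first-moment bound is inconclusive at n = 41; it does NOT by itself certify R_4(5) > 41.

E[X] = 374699/131072 ≈ 2.8587265; E[X] ≥ 1; first-moment method inconclusive here.


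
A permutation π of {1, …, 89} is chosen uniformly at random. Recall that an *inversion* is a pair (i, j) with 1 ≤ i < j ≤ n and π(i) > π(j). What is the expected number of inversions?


Write X = Σ X_I over the C(89, 2) = 3916 pairs i < j, with X_I the indicator of one inversion.
There are 3916 indicators.
For each fixed pair i < j, the values π(i) and π(j) are two distinct elements of {1, …, 89} in uniformly random order; by symmetry P[π(i) > π(j)] = 1/2.
By linearity: E[X] = 3916 · (1/2) = C(89, 2) · (1/2) = 3916/2 = 1958 ≈ 1958.0000.

E[X] = 1958 = 1958.0000.


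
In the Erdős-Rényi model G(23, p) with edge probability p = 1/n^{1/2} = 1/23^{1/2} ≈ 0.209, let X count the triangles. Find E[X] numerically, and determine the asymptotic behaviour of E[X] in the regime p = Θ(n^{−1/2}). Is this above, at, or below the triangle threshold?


Number of potential triangles: C(23, 3) = 1771.
Each occurs with probability p³ ≈ (0.209)³ ≈ 9.06584e-03.
By linearity: E[X] = C(23, 3)·p³ ≈ 1771 · 9.06584e-03 ≈ 16.056.
Since α = 1/2 < 1, p = c/n^{1/2} ≫ 1/n is above the triangle threshold p ~ 1/n. Asymptotically E[X] ~ (c³/6)·n^{3(1−α)} = (1³/6)·n^{1.5} → ∞; triangles are abundant w.h.p.

E[X] ≈ 16.056; in regime p = Θ(1/n^{1/2}) E[X] diverges (above the triangle threshold p ~ 1/n).


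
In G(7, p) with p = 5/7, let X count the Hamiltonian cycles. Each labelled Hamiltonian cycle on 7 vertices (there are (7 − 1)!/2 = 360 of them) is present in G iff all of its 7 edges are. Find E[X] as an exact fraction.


K_7 has (7 − 1)!/2 = 360 labelled Hamiltonian cycles.
For each such Hamiltonian cycle H, let X_H = 1 if all 7 edges of H are present in G. Then P[X_H = 1] = p^{7} = (5/7)^{7} = 78125/823543.
By linearity: E[X] = Σ_H E[X_H] = 360 · p^{7} = 360 · 78125/823543 = 28125000/823543.
Numerically: E[X] ≈ 34.2.

E[X] = 360 · (5/7)^{7} = 28125000/823543 ≈ 34.2.


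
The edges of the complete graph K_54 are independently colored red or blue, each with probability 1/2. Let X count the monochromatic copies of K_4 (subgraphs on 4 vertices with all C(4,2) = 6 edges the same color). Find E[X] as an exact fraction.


Let X = Σ_S X_S over the C(54, 4) = 316251 subsets S of size 4, where X_S = 1 if the K_4 on S is monochromatic.
For a fixed S, the K_4 on S has C(4, 2) = 6 edges. P[all 6 edges red] = (1/2)^6, and likewise for blue, so P[monochromatic] = 2·(1/2)^6 = 2^{1 − 6} = 1/32.
Summing: E[X] = C(54, 4) · 2^{1 − 6} = 316251 · 1/32 = 316251/32.
Numerically: E[X] ≈ 9882.84375.

E[X] = C(54,4)·2^(1−C(4,2)) = 316251/32 ≈ 9882.84375.


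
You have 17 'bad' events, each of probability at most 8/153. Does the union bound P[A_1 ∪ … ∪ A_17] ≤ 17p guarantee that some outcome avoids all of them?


Union bound: P[∪_{i=1}^{17} A_i] ≤ Σ_i P[A_i] ≤ 17·p = 17·(8/153) = 8/9.
Numerically: 8/9 ≈ 0.8888889.
Is 8/9 < 1? YES.
Since P[∪ A_i] ≤ 8/9 < 1, the complement has P[∩ A_i^c] ≥ 1 − 8/9 = 1/9 > 0, so some outcome avoids every A_i.

17·p = 8/9 ≈ 0.8888889; existence CERTIFIED by the union bound.


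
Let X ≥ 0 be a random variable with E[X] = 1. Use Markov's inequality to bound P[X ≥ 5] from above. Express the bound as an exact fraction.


μ = E[X] = 1, a = 5.
Markov: P[X ≥ 5] ≤ μ/a = (1)/5 = 1/5.
Numerically: ≈ 0.200000.
(Since a = 5 > μ = 1.000000, the bound 1/5 is < 1 and informative.)

P[X ≥ 5] ≤ 1/5 ≈ 0.200000.


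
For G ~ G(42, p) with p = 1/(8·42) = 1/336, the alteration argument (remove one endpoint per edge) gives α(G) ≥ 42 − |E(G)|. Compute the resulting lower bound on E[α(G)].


E[|E(G)|] = C(42, 2)·p = 861 · (1/336) = 41/16.
E[α(G)] ≥ n − E[|E(G)|] = 42 − 41/16 = 631/16.
Numerically: ≈ 39.43750.
(This is only a lower bound; the true E[α(G)] may be larger.)

E[α(G)] ≥ 631/16 ≈ 39.43750.


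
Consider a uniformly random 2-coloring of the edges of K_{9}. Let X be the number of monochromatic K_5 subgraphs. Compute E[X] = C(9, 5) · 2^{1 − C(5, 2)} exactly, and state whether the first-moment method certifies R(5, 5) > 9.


E[X] = C(9, 5) · 2^{1 − 10} = 126 · 2^{−9} = 126/512.
As a reduced fraction: E[X] = 63/256 ≈ 0.2461.
Is E[X] < 1? YES.
Since E[X] < 1, there exists a 2-coloring of K_{9} with no monochromatic K_5; hence R(5, 5) > 9.

E[X] = 63/256 ≈ 0.2461; E[X] < 1, so R(5, 5) > 9.


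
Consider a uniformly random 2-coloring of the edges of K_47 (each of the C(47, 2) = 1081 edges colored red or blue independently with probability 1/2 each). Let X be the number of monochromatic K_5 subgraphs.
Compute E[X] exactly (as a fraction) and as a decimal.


Let X = Σ_S X_S over the C(47, 5) = 1533939 subsets S of size 5, where X_S = 1 if the K_5 on S is monochromatic.
For a fixed S, the K_5 on S has C(5, 2) = 10 edges. P[all 10 edges red] = (1/2)^10, and likewise for blue, so P[monochromatic] = 2·(1/2)^10 = 2^{1 − 10} = 1/512.
Summing: E[X] = C(47, 5) · 2^{1 − 10} = 1533939 · 1/512 = 1533939/512.
Numerically: E[X] ≈ 2995.975.

E[X] = C(47,5)·2^(1−C(5,2)) = 1533939/512 ≈ 2995.975.


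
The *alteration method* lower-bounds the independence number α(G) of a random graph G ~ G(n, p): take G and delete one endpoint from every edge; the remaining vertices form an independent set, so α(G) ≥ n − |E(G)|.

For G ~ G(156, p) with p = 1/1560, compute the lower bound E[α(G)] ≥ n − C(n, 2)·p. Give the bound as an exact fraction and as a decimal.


E[|E(G)|] = C(156, 2)·p = 12090 · (1/1560) = 31/4.
E[α(G)] ≥ n − E[|E(G)|] = 156 − 31/4 = 593/4.
Numerically: ≈ 148.2500.
(This is only a lower bound; the true E[α(G)] may be larger.)

E[α(G)] ≥ 593/4 ≈ 148.2500.


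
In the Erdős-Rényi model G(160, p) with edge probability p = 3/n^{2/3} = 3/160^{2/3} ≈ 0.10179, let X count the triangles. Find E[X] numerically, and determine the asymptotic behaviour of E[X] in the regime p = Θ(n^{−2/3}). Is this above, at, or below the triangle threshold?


Number of potential triangles: C(160, 3) = 669920.
Each occurs with probability p³ ≈ (0.10179)³ ≈ 1.0546875e-03.
By linearity: E[X] = C(160, 3)·p³ ≈ 669920 · 1.0546875e-03 ≈ 706.55625.
Since α = 2/3 < 1, p = c/n^{2/3} ≫ 1/n is above the triangle threshold p ~ 1/n. Asymptotically E[X] ~ (c³/6)·n^{3(1−α)} = (3³/6)·n^{1} → ∞; triangles are abundant w.h.p.

E[X] ≈ 706.55625; in regime p = Θ(1/n^{2/3}) E[X] diverges (above the triangle threshold p ~ 1/n).


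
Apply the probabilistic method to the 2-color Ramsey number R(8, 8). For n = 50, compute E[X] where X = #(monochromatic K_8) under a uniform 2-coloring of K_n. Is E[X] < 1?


E[X] = C(50, 8) · 2^{1 − 28} = 536878650 · 2^{−27} = 536878650/134217728.
As a reduced fraction: E[X] = 268439325/67108864 ≈ 4.000.
Is E[X] < 1? NO.
Since E[X] ≥ 1, the first-moment bound is inconclusive at n = 50; it does NOT by itself certify R(8, 8) > 50.

E[X] = 268439325/67108864 ≈ 4.000; E[X] ≥ 1; first-moment method inconclusive here.


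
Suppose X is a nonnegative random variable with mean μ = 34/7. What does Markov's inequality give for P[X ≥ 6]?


μ = E[X] = 34/7, a = 6.
Markov: P[X ≥ 6] ≤ μ/a = (34/7)/6 = 17/21.
Numerically: ≈ 0.80952.
(Since a = 6 > μ = 4.85714, the bound 17/21 is < 1 and informative.)

P[X ≥ 6] ≤ 17/21 ≈ 0.80952.


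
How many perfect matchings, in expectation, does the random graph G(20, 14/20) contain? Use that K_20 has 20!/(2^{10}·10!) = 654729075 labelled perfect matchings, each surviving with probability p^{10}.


K_20 has 20!/(2^{10}·10!) = 654729075 labelled perfect matchings.
For each such perfect matching H, let X_H = 1 if all 10 edges of H are present in G. Then P[X_H = 1] = p^{10} = (7/10)^{10} = 282475249/10000000000.
By linearity: E[X] = Σ_H E[X_H] = 654729075 · p^{10} = 654729075 · 282475249/10000000000 = 7397790339526587/400000000.
Numerically: E[X] ≈ 1.849e+07.

E[X] = 654729075 · (7/10)^{10} = 7397790339526587/400000000 ≈ 1.849e+07.


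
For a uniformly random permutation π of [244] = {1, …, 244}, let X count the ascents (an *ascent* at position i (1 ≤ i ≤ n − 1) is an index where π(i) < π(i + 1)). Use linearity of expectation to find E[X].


Write X = Σ X_I over i = 1, …, 243, with X_I the indicator of one ascent.
There are 243 indicators.
For each fixed i, the pair (π(i), π(i+1)) is a uniformly random ordered pair of distinct values from {1, …, 244}; by symmetry P[π(i) < π(i+1)] = 1/2.
By linearity: E[X] = 243 · (1/2) = (244 − 1) · (1/2) = 243/2 ≈ 121.5000.

E[X] = 243/2 = 121.5000.


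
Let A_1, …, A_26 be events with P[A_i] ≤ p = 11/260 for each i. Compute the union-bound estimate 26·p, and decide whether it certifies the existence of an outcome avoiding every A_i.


Union bound: P[∪_{i=1}^{26} A_i] ≤ Σ_i P[A_i] ≤ 26·p = 26·(11/260) = 11/10.
Numerically: 11/10 ≈ 1.10000.
Is 11/10 < 1? NO.
Since the bound 11/10 is ≥ 1, the union bound is uninformative here; it does NOT by itself certify existence.

26·p = 11/10 ≈ 1.10000; existence NOT certified by the union bound.


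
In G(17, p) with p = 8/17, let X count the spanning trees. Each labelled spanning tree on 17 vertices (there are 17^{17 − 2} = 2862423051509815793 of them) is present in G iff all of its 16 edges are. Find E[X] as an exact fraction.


K_17 has 17^{17 − 2} = 2862423051509815793 labelled spanning trees.
For each such spanning tree H, let X_H = 1 if all 16 edges of H are present in G. Then P[X_H = 1] = p^{16} = (8/17)^{16} = 281474976710656/48661191875666868481.
By linearity: E[X] = Σ_H E[X_H] = 2862423051509815793 · p^{16} = 2862423051509815793 · 281474976710656/48661191875666868481 = 281474976710656/17.
Numerically: E[X] ≈ 1.656e+13.

E[X] = 2862423051509815793 · (8/17)^{16} = 281474976710656/17 ≈ 1.656e+13.


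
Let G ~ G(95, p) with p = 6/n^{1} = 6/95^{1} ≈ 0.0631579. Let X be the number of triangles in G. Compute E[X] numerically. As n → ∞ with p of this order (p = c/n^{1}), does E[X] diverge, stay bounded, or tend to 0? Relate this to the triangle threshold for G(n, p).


Number of potential triangles: C(95, 3) = 138415.
Each occurs with probability p³ ≈ (0.0631579)³ ≈ 2.51931768e-04.
By linearity: E[X] = C(95, 3)·p³ ≈ 138415 · 2.51931768e-04 ≈ 34.871136.
Here α = 1, so p = 6/n is exactly at the triangle threshold p ~ 1/n. Asymptotically E[X] → c³/6 = 6³/6 = 36 ≈ 36.000000, a bounded constant. In this regime the triangle count is asymptotically Poisson(c³/6).

E[X] ≈ 34.871136; in regime p = Θ(1/n^{1}) E[X] stays bounded (at the triangle threshold p ~ 1/n).


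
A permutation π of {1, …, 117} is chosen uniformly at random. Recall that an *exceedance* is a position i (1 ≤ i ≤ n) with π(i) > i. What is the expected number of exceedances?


Write X = Σ_{i=1}^{117} X_i, where X_i = 1_{π(i) > i}.
For each fixed i, π(i) is uniform over {1, …, 117} (marginal of a uniform permutation), so P[π(i) > i] = (n − i)/n. Summing: Σ_{i=1}^{117} (n − i)/n = (0 + 1 + … + 116)/117 = 117(117 − 1)/(2·117) = (117 − 1)/2.
Hence E[X] = Σ_{i=1}^{117} (117 − i)/117 = 58 ≈ 58.0000.

E[X] = 58 = 58.0000.


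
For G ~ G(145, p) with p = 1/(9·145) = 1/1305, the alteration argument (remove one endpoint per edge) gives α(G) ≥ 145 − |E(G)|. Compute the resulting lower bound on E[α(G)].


E[|E(G)|] = C(145, 2)·p = 10440 · (1/1305) = 8.
E[α(G)] ≥ n − E[|E(G)|] = 145 − 8 = 137.
Numerically: ≈ 137.0000.
(This is only a lower bound; the true E[α(G)] may be larger.)

E[α(G)] ≥ 137 ≈ 137.0000.


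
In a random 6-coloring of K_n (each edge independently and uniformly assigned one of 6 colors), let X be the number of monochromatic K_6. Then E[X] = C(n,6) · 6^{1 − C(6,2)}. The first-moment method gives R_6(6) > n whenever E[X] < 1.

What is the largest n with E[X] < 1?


We need C(n, 6) · 6^{1 − 15} < 1, i.e. C(n, 6) < 6^{15 − 1} = 78364164096.
Check values of n near the boundary:
  n = 196: C(196, 6) = 72887293024; 72887293024 < 78364164096? YES
  n = 197: C(197, 6) = 75176946208; 75176946208 < 78364164096? YES
  n = 198: C(198, 6) = 77526225777; 77526225777 < 78364164096? YES
  n = 199: C(199, 6) = 79936367511; 79936367511 < 78364164096? NO
  n = 200: C(200, 6) = 82408626300; 82408626300 < 78364164096? NO
  n = 201: C(201, 6) = 84944276340; 84944276340 < 78364164096? NO
The largest n with C(n, 6) < 78364164096 is n = 198 (where E[X] = 25842075259/26121388032 ≈ 0.989). Hence R_6(6) > 198, i.e. R_6(6) ≥ 199.

Largest n = 198; hence R_6(6) > 198.


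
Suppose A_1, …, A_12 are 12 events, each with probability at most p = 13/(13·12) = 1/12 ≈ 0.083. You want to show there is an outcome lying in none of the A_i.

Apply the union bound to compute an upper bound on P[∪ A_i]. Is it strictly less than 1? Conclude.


Union bound: P[∪_{i=1}^{12} A_i] ≤ Σ_i P[A_i] ≤ 12·p = 12·(1/12) = 1.
Numerically: 1 ≈ 1.000.
Is 1 < 1? NO.
Since the bound 1 is ≥ 1, the union bound is uninformative here; it does NOT by itself certify existence.

12·p = 1 ≈ 1.000; existence NOT certified by the union bound.


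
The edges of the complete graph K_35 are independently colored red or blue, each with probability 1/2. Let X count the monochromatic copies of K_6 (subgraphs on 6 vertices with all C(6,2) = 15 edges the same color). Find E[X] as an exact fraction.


Let X = Σ_S X_S over the C(35, 6) = 1623160 subsets S of size 6, where X_S = 1 if the K_6 on S is monochromatic.
For a fixed S, the K_6 on S has C(6, 2) = 15 edges. P[all 15 edges red] = (1/2)^15, and likewise for blue, so P[monochromatic] = 2·(1/2)^15 = 2^{1 − 15} = 1/16384.
Summing: E[X] = C(35, 6) · 2^{1 − 15} = 1623160 · 1/16384 = 202895/2048.
Numerically: E[X] ≈ 99.0698.

E[X] = C(35,6)·2^(1−C(6,2)) = 202895/2048 ≈ 99.0698.


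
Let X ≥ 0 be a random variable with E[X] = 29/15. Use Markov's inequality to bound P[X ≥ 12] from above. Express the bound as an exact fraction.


μ = E[X] = 29/15, a = 12.
Markov: P[X ≥ 12] ≤ μ/a = (29/15)/12 = 29/180.
Numerically: ≈ 0.16111.
(Since a = 12 > μ = 1.93333, the bound 29/180 is < 1 and informative.)

P[X ≥ 12] ≤ 29/180 ≈ 0.16111.


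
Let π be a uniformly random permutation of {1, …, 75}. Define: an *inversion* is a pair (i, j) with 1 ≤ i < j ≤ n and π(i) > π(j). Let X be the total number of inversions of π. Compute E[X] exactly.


Write X = Σ X_I over the C(75, 2) = 2775 pairs i < j, with X_I the indicator of one inversion.
There are 2775 indicators.
For each fixed pair i < j, the values π(i) and π(j) are two distinct elements of {1, …, 75} in uniformly random order; by symmetry P[π(i) > π(j)] = 1/2.
By linearity: E[X] = 2775 · (1/2) = C(75, 2) · (1/2) = 2775/2 = 2775/2 ≈ 1387.500000.

E[X] = 2775/2 = 1387.500000.


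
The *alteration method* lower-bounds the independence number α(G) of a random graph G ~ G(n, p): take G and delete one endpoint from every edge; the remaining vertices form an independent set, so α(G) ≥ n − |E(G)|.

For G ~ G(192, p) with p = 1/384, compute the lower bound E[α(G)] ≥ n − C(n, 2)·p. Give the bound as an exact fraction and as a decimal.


E[|E(G)|] = C(192, 2)·p = 18336 · (1/384) = 191/4.
E[α(G)] ≥ n − E[|E(G)|] = 192 − 191/4 = 577/4.
Numerically: ≈ 144.25000.
(This is only a lower bound; the true E[α(G)] may be larger.)

E[α(G)] ≥ 577/4 ≈ 144.25000.


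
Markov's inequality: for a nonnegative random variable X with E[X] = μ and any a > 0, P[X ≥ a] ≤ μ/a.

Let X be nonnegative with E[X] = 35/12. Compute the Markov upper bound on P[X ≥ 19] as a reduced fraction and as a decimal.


μ = E[X] = 35/12, a = 19.
Markov: P[X ≥ 19] ≤ μ/a = (35/12)/19 = 35/228.
Numerically: ≈ 0.154.
(Since a = 19 > μ = 2.917, the bound 35/228 is < 1 and informative.)

P[X ≥ 19] ≤ 35/228 ≈ 0.154.


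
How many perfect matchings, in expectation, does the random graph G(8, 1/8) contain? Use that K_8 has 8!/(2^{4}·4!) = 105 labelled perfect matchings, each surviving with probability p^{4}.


K_8 has 8!/(2^{4}·4!) = 105 labelled perfect matchings.
For each such perfect matching H, let X_H = 1 if all 4 edges of H are present in G. Then P[X_H = 1] = p^{4} = (1/8)^{4} = 1/4096.
Summing the indicators: E[X] = Σ_H E[X_H] = 105 · p^{4} = 105 · 1/4096 = 105/4096.
Numerically: E[X] ≈ 0.02563.

E[X] = 105 · (1/8)^{4} = 105/4096 ≈ 0.02563.


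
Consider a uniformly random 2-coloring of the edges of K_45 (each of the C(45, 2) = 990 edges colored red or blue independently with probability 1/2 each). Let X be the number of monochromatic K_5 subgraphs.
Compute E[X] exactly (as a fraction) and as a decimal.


Let X = Σ_S X_S over the C(45, 5) = 1221759 subsets S of size 5, where X_S = 1 if the K_5 on S is monochromatic.
For a fixed S, the K_5 on S has C(5, 2) = 10 edges. P[all 10 edges red] = (1/2)^10, and likewise for blue, so P[monochromatic] = 2·(1/2)^10 = 2^{1 − 10} = 1/512.
Summing: E[X] = C(45, 5) · 2^{1 − 10} = 1221759 · 1/512 = 1221759/512.
Numerically: E[X] ≈ 2386.248047.

E[X] = C(45,5)·2^(1−C(5,2)) = 1221759/512 ≈ 2386.248047.


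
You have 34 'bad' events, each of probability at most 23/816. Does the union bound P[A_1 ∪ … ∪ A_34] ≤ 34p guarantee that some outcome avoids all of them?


Union bound: P[∪_{i=1}^{34} A_i] ≤ Σ_i P[A_i] ≤ 34·p = 34·(23/816) = 23/24.
Numerically: 23/24 ≈ 0.958.
Is 23/24 < 1? YES.
Since P[∪ A_i] ≤ 23/24 < 1, the complement has P[∩ A_i^c] ≥ 1 − 23/24 = 1/24 > 0, so some outcome avoids every A_i.

34·p = 23/24 ≈ 0.958; existence CERTIFIED by the union bound.


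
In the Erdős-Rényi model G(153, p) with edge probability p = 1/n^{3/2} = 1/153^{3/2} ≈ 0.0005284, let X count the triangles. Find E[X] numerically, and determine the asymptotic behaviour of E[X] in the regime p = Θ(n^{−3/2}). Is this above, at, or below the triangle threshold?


Number of potential triangles: C(153, 3) = 585276.
Each occurs with probability p³ ≈ (0.0005284)³ ≈ 1.475328e-10.
By linearity: E[X] = C(153, 3)·p³ ≈ 585276 · 1.475328e-10 ≈ 0.0001.
Since α = 3/2 > 1, p = c/n^{3/2} = o(1/n) is below the triangle threshold p ~ 1/n. Asymptotically E[X] ~ (c³/6)·n^{3(1−α)} = (1³/6)·n^{-1.5} → 0, so by Markov's inequality G has no triangles w.h.p.

E[X] ≈ 0.0001; in regime p = Θ(1/n^{3/2}) E[X] tends to 0 (below the triangle threshold p ~ 1/n).


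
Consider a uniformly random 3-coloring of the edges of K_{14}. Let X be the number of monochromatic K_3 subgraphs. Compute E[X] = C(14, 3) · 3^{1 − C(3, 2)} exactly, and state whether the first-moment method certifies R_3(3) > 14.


E[X] = C(14, 3) · 3^{1 − 3} = 364 · 3^{−2} = 364/9.
As a reduced fraction: E[X] = 364/9 ≈ 40.44444.
Is E[X] < 1? NO.
Since E[X] ≥ 1, the first-moment bound is inconclusive at n = 14; it does NOT by itself certify R_3(3) > 14.

E[X] = 364/9 ≈ 40.44444; E[X] ≥ 1; first-moment method inconclusive here.


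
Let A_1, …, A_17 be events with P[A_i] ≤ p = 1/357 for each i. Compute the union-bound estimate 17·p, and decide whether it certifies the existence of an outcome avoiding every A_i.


Union bound: P[∪_{i=1}^{17} A_i] ≤ Σ_i P[A_i] ≤ 17·p = 17·(1/357) = 1/21.
Numerically: 1/21 ≈ 0.0476.
Is 1/21 < 1? YES.
Since P[∪ A_i] ≤ 1/21 < 1, the complement has P[∩ A_i^c] ≥ 1 − 1/21 = 20/21 > 0, so some outcome avoids every A_i.

17·p = 1/21 ≈ 0.0476; existence CERTIFIED by the union bound.


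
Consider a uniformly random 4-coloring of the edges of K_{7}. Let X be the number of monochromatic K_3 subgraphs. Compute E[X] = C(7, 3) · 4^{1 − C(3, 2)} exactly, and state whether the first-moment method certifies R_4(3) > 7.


E[X] = C(7, 3) · 4^{1 − 3} = 35 · 4^{−2} = 35/16.
As a reduced fraction: E[X] = 35/16 ≈ 2.187500.
Is E[X] < 1? NO.
Since E[X] ≥ 1, the first-moment bound is inconclusive at n = 7; it does NOT by itself certify R_4(3) > 7.

E[X] = 35/16 ≈ 2.187500; E[X] ≥ 1; first-moment method inconclusive here.


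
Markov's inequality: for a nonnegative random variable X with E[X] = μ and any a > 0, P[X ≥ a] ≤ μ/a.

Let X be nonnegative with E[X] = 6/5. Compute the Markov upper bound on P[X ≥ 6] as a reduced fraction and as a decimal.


μ = E[X] = 6/5, a = 6.
Markov: P[X ≥ 6] ≤ μ/a = (6/5)/6 = 1/5.
Numerically: ≈ 0.200000.
(Since a = 6 > μ = 1.200000, the bound 1/5 is < 1 and informative.)

P[X ≥ 6] ≤ 1/5 ≈ 0.200000.


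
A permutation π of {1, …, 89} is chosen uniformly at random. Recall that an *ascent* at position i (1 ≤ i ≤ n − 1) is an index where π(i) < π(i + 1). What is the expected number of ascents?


Write X = Σ X_I over i = 1, …, 88, with X_I the indicator of one ascent.
There are 88 indicators.
For each fixed i, the pair (π(i), π(i+1)) is a uniformly random ordered pair of distinct values from {1, …, 89}; by symmetry P[π(i) < π(i+1)] = 1/2.
By linearity: E[X] = 88 · (1/2) = (89 − 1) · (1/2) = 44 ≈ 44.0000.

E[X] = 44 = 44.0000.


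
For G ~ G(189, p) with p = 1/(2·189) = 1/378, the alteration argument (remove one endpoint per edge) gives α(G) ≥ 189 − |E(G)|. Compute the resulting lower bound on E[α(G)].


E[|E(G)|] = C(189, 2)·p = 17766 · (1/378) = 47.
E[α(G)] ≥ n − E[|E(G)|] = 189 − 47 = 142.
Numerically: ≈ 142.000000.
(This is only a lower bound; the true E[α(G)] may be larger.)

E[α(G)] ≥ 142 ≈ 142.000000.


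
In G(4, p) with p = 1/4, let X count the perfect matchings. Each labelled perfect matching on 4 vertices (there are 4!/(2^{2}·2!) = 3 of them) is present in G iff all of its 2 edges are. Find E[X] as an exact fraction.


K_4 has 4!/(2^{2}·2!) = 3 labelled perfect matchings.
For each such perfect matching H, let X_H = 1 if all 2 edges of H are present in G. Then P[X_H = 1] = p^{2} = (1/4)^{2} = 1/16.
Summing the indicators: E[X] = Σ_H E[X_H] = 3 · p^{2} = 3 · 1/16 = 3/16.
Numerically: E[X] ≈ 0.1875.

E[X] = 3 · (1/4)^{2} = 3/16 ≈ 0.1875.


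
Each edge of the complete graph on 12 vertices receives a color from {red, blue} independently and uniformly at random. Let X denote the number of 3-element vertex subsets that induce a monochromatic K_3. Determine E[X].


Let X = Σ_S X_S over the C(12, 3) = 220 subsets S of size 3, where X_S = 1 if the K_3 on S is monochromatic.
For a fixed S, the K_3 on S has C(3, 2) = 3 edges. P[all 3 edges red] = (1/2)^3, and likewise for blue, so P[monochromatic] = 2·(1/2)^3 = 2^{1 − 3} = 1/4.
Summing: E[X] = C(12, 3) · 2^{1 − 3} = 220 · 1/4 = 55.
Numerically: E[X] ≈ 55.0000.

E[X] = C(12,3)·2^(1−C(3,2)) = 55 ≈ 55.0000.


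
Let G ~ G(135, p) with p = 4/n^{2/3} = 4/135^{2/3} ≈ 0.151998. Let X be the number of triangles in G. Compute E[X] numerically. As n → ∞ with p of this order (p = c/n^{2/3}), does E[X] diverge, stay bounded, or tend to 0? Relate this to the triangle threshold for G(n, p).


Number of potential triangles: C(135, 3) = 400995.
Each occurs with probability p³ ≈ (0.151998)³ ≈ 3.51165981e-03.
By linearity: E[X] = C(135, 3)·p³ ≈ 400995 · 3.51165981e-03 ≈ 1408.158025.
Since α = 2/3 < 1, p = c/n^{2/3} ≫ 1/n is above the triangle threshold p ~ 1/n. Asymptotically E[X] ~ (c³/6)·n^{3(1−α)} = (4³/6)·n^{1} → ∞; triangles are abundant w.h.p.

E[X] ≈ 1408.158025; in regime p = Θ(1/n^{2/3}) E[X] diverges (above the triangle threshold p ~ 1/n).


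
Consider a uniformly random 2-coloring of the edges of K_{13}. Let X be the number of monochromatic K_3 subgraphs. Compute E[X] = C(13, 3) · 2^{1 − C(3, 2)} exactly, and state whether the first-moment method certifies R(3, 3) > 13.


E[X] = C(13, 3) · 2^{1 − 3} = 286 · 2^{−2} = 286/4.
As a reduced fraction: E[X] = 143/2 ≈ 71.500.
Is E[X] < 1? NO.
Since E[X] ≥ 1, the first-moment bound is inconclusive at n = 13; it does NOT by itself certify R(3, 3) > 13.

E[X] = 143/2 ≈ 71.500; E[X] ≥ 1; first-moment method inconclusive here.


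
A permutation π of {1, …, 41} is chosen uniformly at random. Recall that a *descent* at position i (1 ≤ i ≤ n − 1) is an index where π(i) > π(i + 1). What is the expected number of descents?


Write X = Σ X_I over i = 1, …, 40, with X_I the indicator of one descent.
There are 40 indicators.
For each fixed i, the pair (π(i), π(i+1)) is a uniformly random ordered pair of distinct values from {1, …, 41}; by symmetry P[π(i) > π(i+1)] = 1/2.
By linearity: E[X] = 40 · (1/2) = (41 − 1) · (1/2) = 20 ≈ 20.00000.

E[X] = 20 = 20.00000.


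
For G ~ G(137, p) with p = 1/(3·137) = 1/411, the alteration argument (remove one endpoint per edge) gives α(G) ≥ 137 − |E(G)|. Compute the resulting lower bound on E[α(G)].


E[|E(G)|] = C(137, 2)·p = 9316 · (1/411) = 68/3.
E[α(G)] ≥ n − E[|E(G)|] = 137 − 68/3 = 343/3.
Numerically: ≈ 114.33333.
(This is only a lower bound; the true E[α(G)] may be larger.)

E[α(G)] ≥ 343/3 ≈ 114.33333.


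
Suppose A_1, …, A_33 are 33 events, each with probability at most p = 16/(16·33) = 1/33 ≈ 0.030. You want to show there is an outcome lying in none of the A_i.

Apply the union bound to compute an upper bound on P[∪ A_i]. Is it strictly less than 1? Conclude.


Union bound: P[∪_{i=1}^{33} A_i] ≤ Σ_i P[A_i] ≤ 33·p = 33·(1/33) = 1.
Numerically: 1 ≈ 1.000.
Is 1 < 1? NO.
Since the bound 1 is ≥ 1, the union bound is uninformative here; it does NOT by itself certify existence.

33·p = 1 ≈ 1.000; existence NOT certified by the union bound.


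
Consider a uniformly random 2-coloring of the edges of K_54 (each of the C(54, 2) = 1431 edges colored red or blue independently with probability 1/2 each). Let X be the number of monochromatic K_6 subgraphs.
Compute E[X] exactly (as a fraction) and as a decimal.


Let X = Σ_S X_S over the C(54, 6) = 25827165 subsets S of size 6, where X_S = 1 if the K_6 on S is monochromatic.
For a fixed S, the K_6 on S has C(6, 2) = 15 edges. P[all 15 edges red] = (1/2)^15, and likewise for blue, so P[monochromatic] = 2·(1/2)^15 = 2^{1 − 15} = 1/16384.
By linearity: E[X] = C(54, 6) · 2^{1 − 15} = 25827165 · 1/16384 = 25827165/16384.
Numerically: E[X] ≈ 1576.365051.

E[X] = C(54,6)·2^(1−C(6,2)) = 25827165/16384 ≈ 1576.365051.


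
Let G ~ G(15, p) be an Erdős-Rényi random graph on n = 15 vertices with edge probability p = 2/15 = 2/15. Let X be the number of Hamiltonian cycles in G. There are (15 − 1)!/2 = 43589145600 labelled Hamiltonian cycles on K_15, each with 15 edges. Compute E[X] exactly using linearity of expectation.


K_15 has (15 − 1)!/2 = 43589145600 labelled Hamiltonian cycles.
For each such Hamiltonian cycle H, let X_H = 1 if all 15 edges of H are present in G. Then P[X_H = 1] = p^{15} = (2/15)^{15} = 32768/437893890380859375.
Summing the indicators: E[X] = Σ_H E[X_H] = 43589145600 · p^{15} = 43589145600 · 32768/437893890380859375 = 235115905024/72081298828125.
Numerically: E[X] ≈ 0.00326182.

E[X] = 43589145600 · (2/15)^{15} = 235115905024/72081298828125 ≈ 0.00326182.


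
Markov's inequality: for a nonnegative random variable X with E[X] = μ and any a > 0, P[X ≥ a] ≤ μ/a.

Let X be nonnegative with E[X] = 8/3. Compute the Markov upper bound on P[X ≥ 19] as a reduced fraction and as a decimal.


μ = E[X] = 8/3, a = 19.
Markov: P[X ≥ 19] ≤ μ/a = (8/3)/19 = 8/57.
Numerically: ≈ 0.140.
(Since a = 19 > μ = 2.667, the bound 8/57 is < 1 and informative.)

P[X ≥ 19] ≤ 8/57 ≈ 0.140.


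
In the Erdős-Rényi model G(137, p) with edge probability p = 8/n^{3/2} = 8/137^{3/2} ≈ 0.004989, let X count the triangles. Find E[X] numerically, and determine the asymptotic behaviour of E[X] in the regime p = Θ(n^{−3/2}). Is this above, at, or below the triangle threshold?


Number of potential triangles: C(137, 3) = 419220.
Each occurs with probability p³ ≈ (0.004989)³ ≈ 1.241731e-07.
By linearity: E[X] = C(137, 3)·p³ ≈ 419220 · 1.241731e-07 ≈ 0.0521.
Since α = 3/2 > 1, p = c/n^{3/2} = o(1/n) is below the triangle threshold p ~ 1/n. Asymptotically E[X] ~ (c³/6)·n^{3(1−α)} = (8³/6)·n^{-1.5} → 0, so by Markov's inequality G has no triangles w.h.p.

E[X] ≈ 0.0521; in regime p = Θ(1/n^{3/2}) E[X] tends to 0 (below the triangle threshold p ~ 1/n).


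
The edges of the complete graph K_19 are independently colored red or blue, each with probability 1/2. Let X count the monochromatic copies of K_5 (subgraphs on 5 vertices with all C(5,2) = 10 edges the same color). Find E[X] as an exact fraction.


Let X = Σ_S X_S over the C(19, 5) = 11628 subsets S of size 5, where X_S = 1 if the K_5 on S is monochromatic.
For a fixed S, the K_5 on S has C(5, 2) = 10 edges. P[all 10 edges red] = (1/2)^10, and likewise for blue, so P[monochromatic] = 2·(1/2)^10 = 2^{1 − 10} = 1/512.
By linearity: E[X] = C(19, 5) · 2^{1 − 10} = 11628 · 1/512 = 2907/128.
Numerically: E[X] ≈ 22.7109.

E[X] = C(19,5)·2^(1−C(5,2)) = 2907/128 ≈ 22.7109.


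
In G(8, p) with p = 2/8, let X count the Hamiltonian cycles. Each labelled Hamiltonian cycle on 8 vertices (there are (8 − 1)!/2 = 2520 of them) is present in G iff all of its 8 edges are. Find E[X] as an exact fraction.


K_8 has (8 − 1)!/2 = 2520 labelled Hamiltonian cycles.
For each such Hamiltonian cycle H, let X_H = 1 if all 8 edges of H are present in G. Then P[X_H = 1] = p^{8} = (1/4)^{8} = 1/65536.
Summing the indicators: E[X] = Σ_H E[X_H] = 2520 · p^{8} = 2520 · 1/65536 = 315/8192.
Numerically: E[X] ≈ 0.038452.

E[X] = 2520 · (1/4)^{8} = 315/8192 ≈ 0.038452.


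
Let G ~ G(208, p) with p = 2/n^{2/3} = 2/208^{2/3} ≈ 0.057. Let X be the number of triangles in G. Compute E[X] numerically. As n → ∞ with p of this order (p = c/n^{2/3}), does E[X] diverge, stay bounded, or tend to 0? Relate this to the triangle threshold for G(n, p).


Number of potential triangles: C(208, 3) = 1478256.
Each occurs with probability p³ ≈ (0.057)³ ≈ 1.84911e-04.
By linearity: E[X] = C(208, 3)·p³ ≈ 1478256 · 1.84911e-04 ≈ 273.346.
Since α = 2/3 < 1, p = c/n^{2/3} ≫ 1/n is above the triangle threshold p ~ 1/n. Asymptotically E[X] ~ (c³/6)·n^{3(1−α)} = (2³/6)·n^{1} → ∞; triangles are abundant w.h.p.

E[X] ≈ 273.346; in regime p = Θ(1/n^{2/3}) E[X] diverges (above the triangle threshold p ~ 1/n).


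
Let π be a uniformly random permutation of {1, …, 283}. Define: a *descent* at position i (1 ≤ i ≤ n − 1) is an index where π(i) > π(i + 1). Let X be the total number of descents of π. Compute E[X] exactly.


Write X = Σ X_I over i = 1, …, 282, with X_I the indicator of one descent.
There are 282 indicators.
For each fixed i, the pair (π(i), π(i+1)) is a uniformly random ordered pair of distinct values from {1, …, 283}; by symmetry P[π(i) > π(i+1)] = 1/2.
By linearity: E[X] = 282 · (1/2) = (283 − 1) · (1/2) = 141 ≈ 141.0000.

E[X] = 141 = 141.0000.


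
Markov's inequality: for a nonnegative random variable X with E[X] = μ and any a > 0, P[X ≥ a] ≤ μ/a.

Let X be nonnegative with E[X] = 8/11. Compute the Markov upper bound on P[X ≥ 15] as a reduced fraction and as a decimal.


μ = E[X] = 8/11, a = 15.
Markov: P[X ≥ 15] ≤ μ/a = (8/11)/15 = 8/165.
Numerically: ≈ 0.048485.
(Since a = 15 > μ = 0.727273, the bound 8/165 is < 1 and informative.)

P[X ≥ 15] ≤ 8/165 ≈ 0.048485.


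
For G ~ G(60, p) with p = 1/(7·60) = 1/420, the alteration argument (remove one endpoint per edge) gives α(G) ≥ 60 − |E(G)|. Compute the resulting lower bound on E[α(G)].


E[|E(G)|] = C(60, 2)·p = 1770 · (1/420) = 59/14.
E[α(G)] ≥ n − E[|E(G)|] = 60 − 59/14 = 781/14.
Numerically: ≈ 55.7857.
(This is only a lower bound; the true E[α(G)] may be larger.)

E[α(G)] ≥ 781/14 ≈ 55.7857.


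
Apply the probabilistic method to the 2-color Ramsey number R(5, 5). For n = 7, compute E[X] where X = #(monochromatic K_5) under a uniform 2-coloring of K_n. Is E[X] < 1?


E[X] = C(7, 5) · 2^{1 − 10} = 21 · 2^{−9} = 21/512.
As a reduced fraction: E[X] = 21/512 ≈ 0.0410156.
Is E[X] < 1? YES.
Since E[X] < 1, there exists a 2-coloring of K_{7} with no monochromatic K_5; hence R(5, 5) > 7.

E[X] = 21/512 ≈ 0.0410156; E[X] < 1, so R(5, 5) > 7.


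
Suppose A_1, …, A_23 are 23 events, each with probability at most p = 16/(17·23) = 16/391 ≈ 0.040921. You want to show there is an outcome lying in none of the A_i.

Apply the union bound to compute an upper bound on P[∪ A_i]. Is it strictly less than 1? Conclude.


Union bound: P[∪_{i=1}^{23} A_i] ≤ Σ_i P[A_i] ≤ 23·p = 23·(16/391) = 16/17.
Numerically: 16/17 ≈ 0.941176.
Is 16/17 < 1? YES.
Since P[∪ A_i] ≤ 16/17 < 1, the complement has P[∩ A_i^c] ≥ 1 − 16/17 = 1/17 > 0, so some outcome avoids every A_i.

23·p = 16/17 ≈ 0.941176; existence CERTIFIED by the union bound.


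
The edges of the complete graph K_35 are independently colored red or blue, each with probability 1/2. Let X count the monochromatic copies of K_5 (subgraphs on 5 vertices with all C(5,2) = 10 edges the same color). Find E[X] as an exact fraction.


Let X = Σ_S X_S over the C(35, 5) = 324632 subsets S of size 5, where X_S = 1 if the K_5 on S is monochromatic.
For a fixed S, the K_5 on S has C(5, 2) = 10 edges. P[all 10 edges red] = (1/2)^10, and likewise for blue, so P[monochromatic] = 2·(1/2)^10 = 2^{1 − 10} = 1/512.
By linearity: E[X] = C(35, 5) · 2^{1 − 10} = 324632 · 1/512 = 40579/64.
Numerically: E[X] ≈ 634.046875.

E[X] = C(35,5)·2^(1−C(5,2)) = 40579/64 ≈ 634.046875.


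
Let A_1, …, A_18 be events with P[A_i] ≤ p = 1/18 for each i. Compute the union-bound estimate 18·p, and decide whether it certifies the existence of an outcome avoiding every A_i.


Union bound: P[∪_{i=1}^{18} A_i] ≤ Σ_i P[A_i] ≤ 18·p = 18·(1/18) = 1.
Numerically: 1 ≈ 1.0000000.
Is 1 < 1? NO.
Since the bound 1 is ≥ 1, the union bound is uninformative here; it does NOT by itself certify existence.

18·p = 1 ≈ 1.0000000; existence NOT certified by the union bound.


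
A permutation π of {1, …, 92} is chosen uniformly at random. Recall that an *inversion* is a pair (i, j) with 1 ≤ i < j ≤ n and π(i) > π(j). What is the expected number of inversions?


Write X = Σ X_I over the C(92, 2) = 4186 pairs i < j, with X_I the indicator of one inversion.
There are 4186 indicators.
For each fixed pair i < j, the values π(i) and π(j) are two distinct elements of {1, …, 92} in uniformly random order; by symmetry P[π(i) > π(j)] = 1/2.
By linearity: E[X] = 4186 · (1/2) = C(92, 2) · (1/2) = 4186/2 = 2093 ≈ 2093.000000.

E[X] = 2093 = 2093.000000.


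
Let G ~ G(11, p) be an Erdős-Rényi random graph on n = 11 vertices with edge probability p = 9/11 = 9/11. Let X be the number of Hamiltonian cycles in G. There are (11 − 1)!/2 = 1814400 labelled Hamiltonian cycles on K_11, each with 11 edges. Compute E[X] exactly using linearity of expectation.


K_11 has (11 − 1)!/2 = 1814400 labelled Hamiltonian cycles.
For each such Hamiltonian cycle H, let X_H = 1 if all 11 edges of H are present in G. Then P[X_H = 1] = p^{11} = (9/11)^{11} = 31381059609/285311670611.
By linearity: E[X] = Σ_H E[X_H] = 1814400 · p^{11} = 1814400 · 31381059609/285311670611 = 56937794554569600/285311670611.
Numerically: E[X] ≈ 1.9956e+05.

E[X] = 1814400 · (9/11)^{11} = 56937794554569600/285311670611 ≈ 1.9956e+05.


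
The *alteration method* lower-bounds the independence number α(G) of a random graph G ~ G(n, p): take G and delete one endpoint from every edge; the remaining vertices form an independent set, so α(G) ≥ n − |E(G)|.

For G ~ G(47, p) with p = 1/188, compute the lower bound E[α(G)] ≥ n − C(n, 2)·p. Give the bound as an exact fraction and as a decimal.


E[|E(G)|] = C(47, 2)·p = 1081 · (1/188) = 23/4.
E[α(G)] ≥ n − E[|E(G)|] = 47 − 23/4 = 165/4.
Numerically: ≈ 41.250000.
(This is only a lower bound; the true E[α(G)] may be larger.)

E[α(G)] ≥ 165/4 ≈ 41.250000.


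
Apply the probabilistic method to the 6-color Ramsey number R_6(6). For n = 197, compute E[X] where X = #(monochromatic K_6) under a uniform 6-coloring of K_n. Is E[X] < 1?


E[X] = C(197, 6) · 6^{1 − 15} = 75176946208 · 6^{−14} = 75176946208/78364164096.
As a reduced fraction: E[X] = 2349279569/2448880128 ≈ 0.9593281.
Is E[X] < 1? YES.
Since E[X] < 1, there exists a 6-coloring of K_{197} with no monochromatic K_6; hence R_6(6) > 197.

E[X] = 2349279569/2448880128 ≈ 0.9593281; E[X] < 1, so R_6(6) > 197.


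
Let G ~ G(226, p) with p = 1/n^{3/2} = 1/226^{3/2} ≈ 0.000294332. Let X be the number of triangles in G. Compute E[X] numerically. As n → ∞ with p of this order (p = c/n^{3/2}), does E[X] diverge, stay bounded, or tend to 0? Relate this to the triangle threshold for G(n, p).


Number of potential triangles: C(226, 3) = 1898400.
Each occurs with probability p³ ≈ (0.000294332)³ ≈ 2.54983468e-11.
By linearity: E[X] = C(226, 3)·p³ ≈ 1898400 · 2.54983468e-11 ≈ 0.000048.
Since α = 3/2 > 1, p = c/n^{3/2} = o(1/n) is below the triangle threshold p ~ 1/n. Asymptotically E[X] ~ (c³/6)·n^{3(1−α)} = (1³/6)·n^{-1.5} → 0, so by Markov's inequality G has no triangles w.h.p.

E[X] ≈ 0.000048; in regime p = Θ(1/n^{3/2}) E[X] tends to 0 (below the triangle threshold p ~ 1/n).
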